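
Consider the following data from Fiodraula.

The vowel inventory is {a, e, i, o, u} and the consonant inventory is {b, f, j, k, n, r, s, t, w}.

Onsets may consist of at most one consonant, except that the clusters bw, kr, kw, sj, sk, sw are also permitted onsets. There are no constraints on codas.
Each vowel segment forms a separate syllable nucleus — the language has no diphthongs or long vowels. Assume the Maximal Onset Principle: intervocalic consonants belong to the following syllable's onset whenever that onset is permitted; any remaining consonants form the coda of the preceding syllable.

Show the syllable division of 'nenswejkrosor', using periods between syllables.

nen.swej.kro.sor

Vowels present: e, e, o, o; each is a nucleus, giving 4 syllables.
σ1/σ2 boundary: /nsw/ — longest licit onset from the right is /sw/, leaving /n/ as coda.
σ2/σ3 boundary: /jkr/ — longest licit onset from the right is /kr/, leaving /j/ as coda.
σ3/σ4 boundary: /s/ is a single consonant, so it becomes the next onset.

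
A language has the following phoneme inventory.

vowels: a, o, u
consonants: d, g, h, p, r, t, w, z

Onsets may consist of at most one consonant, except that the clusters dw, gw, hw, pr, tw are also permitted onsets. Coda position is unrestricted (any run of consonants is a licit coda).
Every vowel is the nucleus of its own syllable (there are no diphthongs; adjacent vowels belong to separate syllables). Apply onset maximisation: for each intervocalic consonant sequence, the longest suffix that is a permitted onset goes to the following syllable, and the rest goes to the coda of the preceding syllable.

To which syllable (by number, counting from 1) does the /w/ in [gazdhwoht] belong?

2

The vowels are a, o — 2 nuclei, so 2 syllables.
σ1/σ2 boundary: /zdhw/ splits as /zd/ + /hw/ (/hw/ is the longest suffix that is a licit onset).
Putting it together: gazd.hwoht.
The /w/ is in the onset of syllable 2 (/hwoht/).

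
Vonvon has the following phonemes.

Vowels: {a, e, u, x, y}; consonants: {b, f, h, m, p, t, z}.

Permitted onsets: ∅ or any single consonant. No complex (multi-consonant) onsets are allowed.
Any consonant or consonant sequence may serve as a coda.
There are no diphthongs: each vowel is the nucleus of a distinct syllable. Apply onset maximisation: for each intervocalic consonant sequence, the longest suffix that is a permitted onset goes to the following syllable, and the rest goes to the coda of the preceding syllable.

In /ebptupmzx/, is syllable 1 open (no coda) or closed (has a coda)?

closed

Vowels present: e, u, x; each is a nucleus, giving 3 syllables.
V1 /e/ – V2 /u/: /bpt/ splits as /bp/ + /t/ (/t/ is the longest suffix that is a licit onset).
V2 /u/ – V3 /x/: /pmz/ — longest licit onset from the right is /z/, leaving /pm/ as coda.
Putting it together: ebp.tupm.zx.
Syllable 1 is /ebp/ with coda /bp/, so it is closed.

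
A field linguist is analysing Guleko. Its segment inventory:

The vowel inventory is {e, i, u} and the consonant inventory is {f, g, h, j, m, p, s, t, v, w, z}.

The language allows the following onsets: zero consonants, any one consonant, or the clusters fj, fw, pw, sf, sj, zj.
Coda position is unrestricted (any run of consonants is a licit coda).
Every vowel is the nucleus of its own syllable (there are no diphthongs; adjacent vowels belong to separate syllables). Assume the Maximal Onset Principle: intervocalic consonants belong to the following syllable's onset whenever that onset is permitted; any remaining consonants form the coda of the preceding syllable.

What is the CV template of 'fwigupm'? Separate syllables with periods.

Nuclei (vowels): i, u → 2 syllables.
/i…u/ gap (V1→V2): just /g/ — single C goes to the following onset.
Syllabification: fwi.gupm.
Mapping each syllable to C/V: /fwi/ → CCV, /gupm/ → CVCC.

CCV.CVCC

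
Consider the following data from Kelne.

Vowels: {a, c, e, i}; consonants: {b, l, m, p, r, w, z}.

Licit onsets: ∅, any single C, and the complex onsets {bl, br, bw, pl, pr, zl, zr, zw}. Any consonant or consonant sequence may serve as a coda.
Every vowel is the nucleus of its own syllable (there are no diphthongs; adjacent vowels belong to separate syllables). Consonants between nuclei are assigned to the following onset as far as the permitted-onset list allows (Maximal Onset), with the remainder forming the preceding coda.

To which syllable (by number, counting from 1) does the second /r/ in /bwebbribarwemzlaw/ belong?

Vowels present: e, i, a, e, a; each is a nucleus, giving 5 syllables.
Between /e/ (V1) and /i/ (V2): /bbr/ — longest licit onset from the right is /br/, leaving /b/ as coda.
Between /i/ (V2) and /a/ (V3): /b/ → onset of the next syllable (single consonants are always licit onsets).
Between /a/ (V3) and /e/ (V4): /rw/ splits as /r/ + /w/ (/w/ is the longest suffix that is a licit onset).
Between /e/ (V4) and /a/ (V5): /mzl/ splits as /m/ + /zl/ (/zl/ is the longest suffix that is a licit onset).
Putting it together: bweb.bri.bar.wem.zlaw.
The second /r/ is in the coda of syllable 3 (/bar/).

3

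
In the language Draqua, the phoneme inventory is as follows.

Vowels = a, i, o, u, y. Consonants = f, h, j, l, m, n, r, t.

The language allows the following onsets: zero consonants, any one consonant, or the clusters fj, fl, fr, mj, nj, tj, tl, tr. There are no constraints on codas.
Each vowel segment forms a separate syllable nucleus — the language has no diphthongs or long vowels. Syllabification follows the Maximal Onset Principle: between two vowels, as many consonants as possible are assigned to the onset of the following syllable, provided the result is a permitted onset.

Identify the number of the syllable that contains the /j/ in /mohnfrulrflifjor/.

4

Nuclei (vowels): o, u, i, o → 4 syllables.
V1 /o/ – V2 /u/: /hnfr/; trying suffixes from longest down, /fr/ is the first permitted one, so coda /hn/ | onset /fr/.
V2 /u/ – V3 /i/: cluster /lrfl/ — the longest permitted-onset suffix is /fl/; onset = /fl/, preceding coda = /lr/.
V3 /i/ – V4 /o/: cluster /fj/ — /fj/ is itself a permitted onset, so the whole cluster goes right; preceding coda = ∅.
Putting it together: mohn.frulr.fli.fjor.
The /j/ is in the onset of syllable 4 (/fjor/).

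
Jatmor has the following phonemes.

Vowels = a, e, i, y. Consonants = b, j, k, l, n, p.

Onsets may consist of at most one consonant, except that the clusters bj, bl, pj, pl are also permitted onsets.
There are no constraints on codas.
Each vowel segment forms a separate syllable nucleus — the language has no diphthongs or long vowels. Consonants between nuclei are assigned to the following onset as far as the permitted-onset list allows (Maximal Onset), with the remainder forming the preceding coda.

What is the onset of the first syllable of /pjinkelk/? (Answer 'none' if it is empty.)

Nuclei (vowels): i, e → 2 syllables.
V1 /i/ – V2 /e/: /nk/; trying suffixes from longest down, /k/ is the first permitted one, so coda /n/ | onset /k/.
Result: pjin.kelk.
Syllable 1 is /pjin/: onset /pj/, nucleus /i/, coda /n/.

pj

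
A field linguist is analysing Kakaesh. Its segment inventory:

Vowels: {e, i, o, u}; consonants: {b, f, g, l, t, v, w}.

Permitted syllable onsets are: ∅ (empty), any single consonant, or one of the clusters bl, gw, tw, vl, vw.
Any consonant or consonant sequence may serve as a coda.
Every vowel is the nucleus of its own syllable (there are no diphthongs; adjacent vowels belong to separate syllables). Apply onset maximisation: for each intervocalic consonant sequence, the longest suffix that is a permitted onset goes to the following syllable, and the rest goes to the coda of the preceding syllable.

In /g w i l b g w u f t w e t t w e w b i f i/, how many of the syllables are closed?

The vowels are i, u, e, e, i, i — 6 nuclei, so 6 syllables.
/i…u/ gap (V1→V2): cluster /lbgw/ — the longest permitted-onset suffix is /gw/; onset = /gw/, preceding coda = /lb/.
/u…e/ gap (V2→V3): /ftw/ — longest licit onset from the right is /tw/, leaving /f/ as coda.
/e…e/ gap (V3→V4): /ttw/ — longest licit onset from the right is /tw/, leaving /t/ as coda.
/e…i/ gap (V4→V5): cluster /wb/ — the longest permitted-onset suffix is /b/; onset = /b/, preceding coda = /w/.
/i…i/ gap (V5→V6): /f/ → onset of the next syllable (single consonants are always licit onsets).
So the parse is gwilb.gwuf.twet.twew.bi.fi.
Classifying each syllable: /gwilb/ (closed), /gwuf/ (closed), /twet/ (closed), /twew/ (closed), /bi/ (open), /fi/ (open).
Closed syllables: 4.

4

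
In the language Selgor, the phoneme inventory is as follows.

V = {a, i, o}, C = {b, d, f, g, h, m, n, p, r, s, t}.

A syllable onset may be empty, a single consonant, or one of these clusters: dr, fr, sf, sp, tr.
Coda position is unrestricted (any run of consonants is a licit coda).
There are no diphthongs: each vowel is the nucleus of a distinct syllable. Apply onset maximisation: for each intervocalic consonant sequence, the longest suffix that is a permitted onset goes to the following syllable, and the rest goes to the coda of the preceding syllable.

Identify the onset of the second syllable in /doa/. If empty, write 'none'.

none

The vowels are o, a — 2 nuclei, so 2 syllables.
V1 /o/ – V2 /a/: no consonants, so the boundary falls immediately after /o/.
Syllabification: do.a.
Syllable 2 is /a/: onset ∅, nucleus /a/, coda ∅.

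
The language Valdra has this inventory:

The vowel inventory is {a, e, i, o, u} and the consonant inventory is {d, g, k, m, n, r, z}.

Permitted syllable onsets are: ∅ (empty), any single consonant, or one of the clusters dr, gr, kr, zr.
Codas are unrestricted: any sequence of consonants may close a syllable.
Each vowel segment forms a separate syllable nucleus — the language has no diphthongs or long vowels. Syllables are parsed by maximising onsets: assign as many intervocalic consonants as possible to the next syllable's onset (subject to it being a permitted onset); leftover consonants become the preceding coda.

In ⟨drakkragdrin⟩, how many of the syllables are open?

0

Nuclei (vowels): a, a, i → 3 syllables.
Between /a/ (V1) and /a/ (V2): /kkr/; trying suffixes from longest down, /kr/ is the first permitted one, so coda /k/ | onset /kr/.
Between /a/ (V2) and /i/ (V3): /gdr/; trying suffixes from longest down, /dr/ is the first permitted one, so coda /g/ | onset /dr/.
Putting it together: drak.krag.drin.
Classifying each syllable: /drak/ (closed), /krag/ (closed), /drin/ (closed).
Open syllables: 0.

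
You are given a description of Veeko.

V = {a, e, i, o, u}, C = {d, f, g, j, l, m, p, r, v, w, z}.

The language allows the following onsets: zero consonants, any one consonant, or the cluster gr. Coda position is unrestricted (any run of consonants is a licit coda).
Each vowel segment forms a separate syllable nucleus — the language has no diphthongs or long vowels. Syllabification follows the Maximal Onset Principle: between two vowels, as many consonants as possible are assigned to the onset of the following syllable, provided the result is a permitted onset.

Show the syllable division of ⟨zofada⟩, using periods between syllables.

The vowels are o, a, a — 3 nuclei, so 3 syllables.
V1 /o/ – V2 /a/: /f/ is a single consonant, so it becomes the next onset.
V2 /a/ – V3 /a/: just /d/ — single C goes to the following onset.

zo.fa.da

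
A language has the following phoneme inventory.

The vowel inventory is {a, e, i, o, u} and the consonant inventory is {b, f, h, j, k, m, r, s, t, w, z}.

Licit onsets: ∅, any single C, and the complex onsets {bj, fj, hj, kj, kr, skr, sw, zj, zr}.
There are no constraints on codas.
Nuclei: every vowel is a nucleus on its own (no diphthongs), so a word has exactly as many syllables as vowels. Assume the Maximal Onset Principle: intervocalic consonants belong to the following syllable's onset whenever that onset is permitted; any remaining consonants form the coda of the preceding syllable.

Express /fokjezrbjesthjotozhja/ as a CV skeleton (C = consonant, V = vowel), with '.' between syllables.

CV.CCVCC.CCVCC.CCV.CVC.CCV

Nuclei (vowels): o, e, e, o, o, a → 6 syllables.
/o…e/ gap (V1→V2): /kj/ is a licit onset in full, so it all attaches to the next syllable.
/e…e/ gap (V2→V3): cluster /zrbj/ — the longest permitted-onset suffix is /bj/; onset = /bj/, preceding coda = /zr/.
/e…o/ gap (V3→V4): /sthj/ — longest licit onset from the right is /hj/, leaving /st/ as coda.
/o…o/ gap (V4→V5): /t/ is a single consonant, so it becomes the next onset.
/o…a/ gap (V5→V6): cluster /zhj/ — the longest permitted-onset suffix is /hj/; onset = /hj/, preceding coda = /z/.
Syllabification: fo.kjezr.bjest.hjo.toz.hja.
Mapping each syllable to C/V: /fo/ → CV, /kjezr/ → CCVCC, /bjest/ → CCVCC, /hjo/ → CCV, /toz/ → CVC, /hja/ → CCV.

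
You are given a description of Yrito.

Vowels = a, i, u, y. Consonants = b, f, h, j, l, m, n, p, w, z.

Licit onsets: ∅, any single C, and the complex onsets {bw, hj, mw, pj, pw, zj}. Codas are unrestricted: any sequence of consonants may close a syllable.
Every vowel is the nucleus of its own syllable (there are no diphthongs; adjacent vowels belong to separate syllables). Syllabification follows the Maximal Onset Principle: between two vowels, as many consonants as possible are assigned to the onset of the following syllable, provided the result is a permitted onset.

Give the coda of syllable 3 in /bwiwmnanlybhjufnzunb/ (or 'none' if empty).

b

The vowels are i, a, y, u, u — 5 nuclei, so 5 syllables.
σ1/σ2 boundary: /wmn/; trying suffixes from longest down, /n/ is the first permitted one, so coda /wm/ | onset /n/.
σ2/σ3 boundary: /nl/; trying suffixes from longest down, /l/ is the first permitted one, so coda /n/ | onset /l/.
σ3/σ4 boundary: cluster /bhj/ — the longest permitted-onset suffix is /hj/; onset = /hj/, preceding coda = /b/.
σ4/σ5 boundary: /fnz/ splits as /fn/ + /z/ (/z/ is the longest suffix that is a licit onset).
Syllabification: bwiwm.nan.lyb.hjufn.zunb.
Syllable 3 is /lyb/: onset /l/, nucleus /y/, coda /b/.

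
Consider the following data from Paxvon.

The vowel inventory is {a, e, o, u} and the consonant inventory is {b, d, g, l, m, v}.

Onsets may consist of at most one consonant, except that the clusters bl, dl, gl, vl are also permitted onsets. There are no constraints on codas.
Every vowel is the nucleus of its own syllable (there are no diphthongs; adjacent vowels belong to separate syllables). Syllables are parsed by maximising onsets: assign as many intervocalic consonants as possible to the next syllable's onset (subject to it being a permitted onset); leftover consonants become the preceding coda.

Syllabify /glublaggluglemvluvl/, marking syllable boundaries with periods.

glu.blag.glu.glem.vluvl

The vowels are u, a, u, e, u — 5 nuclei, so 5 syllables.
/u…a/ gap (V1→V2): /bl/ — entire cluster is a permitted onset → onset /bl/, coda ∅.
/a…u/ gap (V2→V3): cluster /ggl/ — the longest permitted-onset suffix is /gl/; onset = /gl/, preceding coda = /g/.
/u…e/ gap (V3→V4): /gl/ is a licit onset in full, so it all attaches to the next syllable.
/e…u/ gap (V4→V5): /mvl/; trying suffixes from longest down, /vl/ is the first permitted one, so coda /m/ | onset /vl/.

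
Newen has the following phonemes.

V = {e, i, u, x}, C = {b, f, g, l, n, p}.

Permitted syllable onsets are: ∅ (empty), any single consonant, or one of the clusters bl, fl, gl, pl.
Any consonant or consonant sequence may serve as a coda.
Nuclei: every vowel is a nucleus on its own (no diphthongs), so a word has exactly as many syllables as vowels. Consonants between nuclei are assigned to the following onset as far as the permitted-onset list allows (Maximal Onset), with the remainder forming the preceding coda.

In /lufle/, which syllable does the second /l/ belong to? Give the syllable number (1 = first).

2

Vowels present: u, e; each is a nucleus, giving 2 syllables.
σ1/σ2 boundary: cluster /fl/ — /fl/ is itself a permitted onset, so the whole cluster goes right; preceding coda = ∅.
Syllabification: lu.fle.
The second /l/ is in the onset of syllable 2 (/fle/).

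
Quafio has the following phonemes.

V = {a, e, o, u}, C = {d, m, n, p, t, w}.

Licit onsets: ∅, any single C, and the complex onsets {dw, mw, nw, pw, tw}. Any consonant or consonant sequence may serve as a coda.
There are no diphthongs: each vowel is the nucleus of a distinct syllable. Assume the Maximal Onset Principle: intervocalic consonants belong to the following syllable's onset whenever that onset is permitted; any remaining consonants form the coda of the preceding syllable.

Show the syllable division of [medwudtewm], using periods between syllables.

me.dwud.tewm

Nuclei (vowels): e, u, e → 3 syllables.
Between /e/ (V1) and /u/ (V2): /dw/ is a licit onset in full, so it all attaches to the next syllable.
Between /u/ (V2) and /e/ (V3): /dt/ splits as /d/ + /t/ (/t/ is the longest suffix that is a licit onset).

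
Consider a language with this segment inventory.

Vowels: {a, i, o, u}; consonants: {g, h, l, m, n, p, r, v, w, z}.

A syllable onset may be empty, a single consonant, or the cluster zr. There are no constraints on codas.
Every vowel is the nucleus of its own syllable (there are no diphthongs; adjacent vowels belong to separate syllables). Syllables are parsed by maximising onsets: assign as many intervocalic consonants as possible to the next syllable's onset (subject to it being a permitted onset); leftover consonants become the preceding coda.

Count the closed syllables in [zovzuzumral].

Vowels present: o, u, u, a; each is a nucleus, giving 4 syllables.
σ1/σ2 boundary: /vz/; trying suffixes from longest down, /z/ is the first permitted one, so coda /v/ | onset /z/.
σ2/σ3 boundary: /z/ → onset of the next syllable (single consonants are always licit onsets).
σ3/σ4 boundary: /mr/ — longest licit onset from the right is /r/, leaving /m/ as coda.
Syllabification: zov.zu.zum.ral.
Classifying each syllable: /zov/ (closed), /zu/ (open), /zum/ (closed), /ral/ (closed).
Closed syllables: 3.

3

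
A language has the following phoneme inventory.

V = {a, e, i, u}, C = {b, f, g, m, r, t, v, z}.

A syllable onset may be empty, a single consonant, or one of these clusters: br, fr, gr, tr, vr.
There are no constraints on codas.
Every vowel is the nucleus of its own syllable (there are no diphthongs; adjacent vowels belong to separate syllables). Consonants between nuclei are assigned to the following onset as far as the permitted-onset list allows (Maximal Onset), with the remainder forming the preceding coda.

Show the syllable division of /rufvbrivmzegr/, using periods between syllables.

Vowels present: u, i, e; each is a nucleus, giving 3 syllables.
V1 /u/ – V2 /i/: /fvbr/ splits as /fv/ + /br/ (/br/ is the longest suffix that is a licit onset).
V2 /i/ – V3 /e/: /vmz/ splits as /vm/ + /z/ (/z/ is the longest suffix that is a licit onset).

rufv.brivm.zegr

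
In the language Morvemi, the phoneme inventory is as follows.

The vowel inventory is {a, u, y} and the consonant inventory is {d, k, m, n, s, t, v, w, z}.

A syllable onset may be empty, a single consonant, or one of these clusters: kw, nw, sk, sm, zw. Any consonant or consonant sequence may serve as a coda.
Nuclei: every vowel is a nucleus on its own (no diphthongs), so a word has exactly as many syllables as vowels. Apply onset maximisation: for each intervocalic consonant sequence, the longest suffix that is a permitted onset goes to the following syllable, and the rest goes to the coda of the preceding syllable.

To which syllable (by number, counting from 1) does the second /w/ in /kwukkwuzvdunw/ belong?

Vowels present: u, u, u; each is a nucleus, giving 3 syllables.
/u…u/ gap (V1→V2): /kkw/; trying suffixes from longest down, /kw/ is the first permitted one, so coda /k/ | onset /kw/.
/u…u/ gap (V2→V3): /zvd/ splits as /zv/ + /d/ (/d/ is the longest suffix that is a licit onset).
So the parse is kwuk.kwuzv.dunw.
The second /w/ is in the onset of syllable 2 (/kwuzv/).

2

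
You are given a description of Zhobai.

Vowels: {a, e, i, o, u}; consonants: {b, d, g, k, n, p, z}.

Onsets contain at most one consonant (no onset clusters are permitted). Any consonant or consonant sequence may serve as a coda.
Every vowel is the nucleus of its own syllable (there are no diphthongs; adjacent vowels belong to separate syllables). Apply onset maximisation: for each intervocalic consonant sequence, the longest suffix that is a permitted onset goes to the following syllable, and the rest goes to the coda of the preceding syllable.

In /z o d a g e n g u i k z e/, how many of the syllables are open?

Vowels present: o, a, e, u, i, e; each is a nucleus, giving 6 syllables.
/o…a/ gap (V1→V2): just /d/ — single C goes to the following onset.
/a…e/ gap (V2→V3): /g/ → onset of the next syllable (single consonants are always licit onsets).
/e…u/ gap (V3→V4): cluster /ng/ — the longest permitted-onset suffix is /g/; onset = /g/, preceding coda = /n/.
/u…i/ gap (V4→V5): nothing intervenes; syllable break is V.V.
/i…e/ gap (V5→V6): cluster /kz/ — the longest permitted-onset suffix is /z/; onset = /z/, preceding coda = /k/.
Putting it together: zo.da.gen.gu.ik.ze.
Classifying each syllable: /zo/ (open), /da/ (open), /gen/ (closed), /gu/ (open), /ik/ (closed), /ze/ (open).
Open syllables: 4.

4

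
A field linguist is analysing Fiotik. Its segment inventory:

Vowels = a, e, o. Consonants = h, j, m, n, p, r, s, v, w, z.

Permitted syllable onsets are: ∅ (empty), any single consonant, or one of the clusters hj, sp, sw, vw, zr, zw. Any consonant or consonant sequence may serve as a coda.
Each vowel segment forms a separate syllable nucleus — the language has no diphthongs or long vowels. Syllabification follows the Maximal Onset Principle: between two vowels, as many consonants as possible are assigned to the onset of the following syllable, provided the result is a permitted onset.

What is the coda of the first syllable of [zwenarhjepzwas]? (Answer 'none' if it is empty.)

none

Nuclei (vowels): e, a, e, a → 4 syllables.
V1 /e/ – V2 /a/: /n/ is a single consonant, so it becomes the next onset.
V2 /a/ – V3 /e/: cluster /rhj/ — the longest permitted-onset suffix is /hj/; onset = /hj/, preceding coda = /r/.
V3 /e/ – V4 /a/: /pzw/ — longest licit onset from the right is /zw/, leaving /p/ as coda.
Syllabification: zwe.nar.hjep.zwas.
Syllable 1 is /zwe/: onset /zw/, nucleus /e/, coda ∅.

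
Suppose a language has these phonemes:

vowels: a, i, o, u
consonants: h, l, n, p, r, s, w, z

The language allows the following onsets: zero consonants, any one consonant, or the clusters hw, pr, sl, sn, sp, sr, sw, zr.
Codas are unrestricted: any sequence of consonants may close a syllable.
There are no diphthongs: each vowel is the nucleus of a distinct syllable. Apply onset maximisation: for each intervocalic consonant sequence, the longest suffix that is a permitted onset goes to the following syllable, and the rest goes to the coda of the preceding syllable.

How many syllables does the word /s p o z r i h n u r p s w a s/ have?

Vowels present: o, i, u, a; each is a nucleus, giving 4 syllables.

4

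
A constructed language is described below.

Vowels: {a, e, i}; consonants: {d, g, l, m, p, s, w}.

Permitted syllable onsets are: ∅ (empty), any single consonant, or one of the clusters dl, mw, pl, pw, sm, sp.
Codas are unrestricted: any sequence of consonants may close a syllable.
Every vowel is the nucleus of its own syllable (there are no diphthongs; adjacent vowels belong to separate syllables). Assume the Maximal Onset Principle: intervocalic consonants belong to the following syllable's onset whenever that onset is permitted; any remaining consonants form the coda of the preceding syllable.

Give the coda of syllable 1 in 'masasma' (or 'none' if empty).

Nuclei (vowels): a, a, a → 3 syllables.
/a…a/ gap (V1→V2): /s/ → onset of the next syllable (single consonants are always licit onsets).
/a…a/ gap (V2→V3): /sm/ is a licit onset in full, so it all attaches to the next syllable.
So the parse is ma.sa.sma.
Syllable 1 is /ma/: onset /m/, nucleus /a/, coda ∅.

none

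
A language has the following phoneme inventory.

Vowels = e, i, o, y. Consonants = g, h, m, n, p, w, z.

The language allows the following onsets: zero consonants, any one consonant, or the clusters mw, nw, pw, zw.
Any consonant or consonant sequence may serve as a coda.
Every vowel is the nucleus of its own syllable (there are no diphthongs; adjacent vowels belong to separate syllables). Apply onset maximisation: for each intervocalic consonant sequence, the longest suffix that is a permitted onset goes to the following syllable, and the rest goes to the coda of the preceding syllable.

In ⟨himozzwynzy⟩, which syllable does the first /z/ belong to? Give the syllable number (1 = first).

Vowels present: i, o, y, y; each is a nucleus, giving 4 syllables.
/i…o/ gap (V1→V2): /m/ is a single consonant, so it becomes the next onset.
/o…y/ gap (V2→V3): /zzw/ — longest licit onset from the right is /zw/, leaving /z/ as coda.
/y…y/ gap (V3→V4): /nz/; trying suffixes from longest down, /z/ is the first permitted one, so coda /n/ | onset /z/.
Result: hi.moz.zwyn.zy.
The first /z/ is in the coda of syllable 2 (/moz/).

2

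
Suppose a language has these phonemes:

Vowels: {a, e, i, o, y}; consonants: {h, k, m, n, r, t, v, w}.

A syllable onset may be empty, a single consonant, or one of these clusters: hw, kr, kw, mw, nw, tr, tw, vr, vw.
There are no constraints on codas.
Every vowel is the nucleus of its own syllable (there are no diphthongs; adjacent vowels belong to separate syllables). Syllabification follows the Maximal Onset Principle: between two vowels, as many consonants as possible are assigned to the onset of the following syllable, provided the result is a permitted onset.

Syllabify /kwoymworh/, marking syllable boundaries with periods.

The vowels are o, y, o — 3 nuclei, so 3 syllables.
σ1/σ2 boundary: no consonants, so the boundary falls immediately after /o/.
σ2/σ3 boundary: cluster /mw/ — /mw/ is itself a permitted onset, so the whole cluster goes right; preceding coda = ∅.

kwo.y.mworh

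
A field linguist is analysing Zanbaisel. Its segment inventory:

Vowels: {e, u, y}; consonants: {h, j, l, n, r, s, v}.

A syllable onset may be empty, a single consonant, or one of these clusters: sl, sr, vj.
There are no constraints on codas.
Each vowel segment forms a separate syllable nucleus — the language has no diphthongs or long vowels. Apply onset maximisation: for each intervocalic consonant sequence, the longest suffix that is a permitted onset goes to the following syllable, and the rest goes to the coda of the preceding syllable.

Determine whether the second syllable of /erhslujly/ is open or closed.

closed

The vowels are e, u, y — 3 nuclei, so 3 syllables.
/e…u/ gap (V1→V2): /rhsl/; trying suffixes from longest down, /sl/ is the first permitted one, so coda /rh/ | onset /sl/.
/u…y/ gap (V2→V3): /jl/; trying suffixes from longest down, /l/ is the first permitted one, so coda /j/ | onset /l/.
So the parse is erh.sluj.ly.
Syllable 2 is /sluj/ with coda /j/, so it is closed.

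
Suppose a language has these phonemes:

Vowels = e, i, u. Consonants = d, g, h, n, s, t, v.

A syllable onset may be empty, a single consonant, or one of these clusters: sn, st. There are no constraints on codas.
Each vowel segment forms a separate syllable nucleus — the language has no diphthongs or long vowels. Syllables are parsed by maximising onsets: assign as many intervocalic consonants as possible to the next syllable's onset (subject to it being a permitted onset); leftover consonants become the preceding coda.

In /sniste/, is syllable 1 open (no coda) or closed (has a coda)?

open

Vowels present: i, e; each is a nucleus, giving 2 syllables.
V1 /i/ – V2 /e/: /st/ is a licit onset in full, so it all attaches to the next syllable.
Putting it together: sni.ste.
Syllable 1 is /sni/; it ends in its nucleus with no coda, so it is open.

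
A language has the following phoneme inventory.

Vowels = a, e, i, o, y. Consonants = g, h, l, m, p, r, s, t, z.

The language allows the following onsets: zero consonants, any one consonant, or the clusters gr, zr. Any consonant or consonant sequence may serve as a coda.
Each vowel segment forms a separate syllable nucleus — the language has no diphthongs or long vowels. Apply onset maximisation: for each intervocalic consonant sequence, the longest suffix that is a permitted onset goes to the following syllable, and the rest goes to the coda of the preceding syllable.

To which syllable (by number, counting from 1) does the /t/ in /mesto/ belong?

Nuclei (vowels): e, o → 2 syllables.
/e…o/ gap (V1→V2): /st/; trying suffixes from longest down, /t/ is the first permitted one, so coda /s/ | onset /t/.
Syllabification: mes.to.
The /t/ is in the onset of syllable 2 (/to/).

2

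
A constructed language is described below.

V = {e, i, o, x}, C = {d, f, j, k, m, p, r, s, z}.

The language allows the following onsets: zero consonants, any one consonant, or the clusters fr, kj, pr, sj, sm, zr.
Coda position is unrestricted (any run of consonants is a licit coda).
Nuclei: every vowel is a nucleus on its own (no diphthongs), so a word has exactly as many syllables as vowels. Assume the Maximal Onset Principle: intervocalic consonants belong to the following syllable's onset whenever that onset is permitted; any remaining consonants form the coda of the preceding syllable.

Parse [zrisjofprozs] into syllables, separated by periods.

zri.sjof.prozs

Nuclei (vowels): i, o, o → 3 syllables.
V1 /i/ – V2 /o/: cluster /sj/ — /sj/ is itself a permitted onset, so the whole cluster goes right; preceding coda = ∅.
V2 /o/ – V3 /o/: /fpr/ — longest licit onset from the right is /pr/, leaving /f/ as coda.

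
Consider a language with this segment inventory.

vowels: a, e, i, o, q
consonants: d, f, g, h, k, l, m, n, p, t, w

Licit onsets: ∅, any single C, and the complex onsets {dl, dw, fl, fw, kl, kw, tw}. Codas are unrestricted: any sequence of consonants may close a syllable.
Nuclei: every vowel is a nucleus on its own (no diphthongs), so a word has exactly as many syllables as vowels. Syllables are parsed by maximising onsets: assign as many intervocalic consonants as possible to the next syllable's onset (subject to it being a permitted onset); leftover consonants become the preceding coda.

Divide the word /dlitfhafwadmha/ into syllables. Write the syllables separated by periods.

dlitf.ha.fwadm.ha

The vowels are i, a, a, a — 4 nuclei, so 4 syllables.
V1 /i/ – V2 /a/: cluster /tfh/ — the longest permitted-onset suffix is /h/; onset = /h/, preceding coda = /tf/.
V2 /a/ – V3 /a/: /fw/ is a licit onset in full, so it all attaches to the next syllable.
V3 /a/ – V4 /a/: /dmh/; trying suffixes from longest down, /h/ is the first permitted one, so coda /dm/ | onset /h/.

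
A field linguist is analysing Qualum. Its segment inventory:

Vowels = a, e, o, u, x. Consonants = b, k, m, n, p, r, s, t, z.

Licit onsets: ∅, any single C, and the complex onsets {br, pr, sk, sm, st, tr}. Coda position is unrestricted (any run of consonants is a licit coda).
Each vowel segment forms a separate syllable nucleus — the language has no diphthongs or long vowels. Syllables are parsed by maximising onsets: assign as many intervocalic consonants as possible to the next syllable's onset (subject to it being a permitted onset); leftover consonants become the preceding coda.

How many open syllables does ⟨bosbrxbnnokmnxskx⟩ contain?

Nuclei (vowels): o, x, o, x, x → 5 syllables.
σ1/σ2 boundary: /sbr/ — longest licit onset from the right is /br/, leaving /s/ as coda.
σ2/σ3 boundary: cluster /bnn/ — the longest permitted-onset suffix is /n/; onset = /n/, preceding coda = /bn/.
σ3/σ4 boundary: cluster /kmn/ — the longest permitted-onset suffix is /n/; onset = /n/, preceding coda = /km/.
σ4/σ5 boundary: /sk/ is a licit onset in full, so it all attaches to the next syllable.
Putting it together: bos.brxbn.nokm.nx.skx.
Classifying each syllable: /bos/ (closed), /brxbn/ (closed), /nokm/ (closed), /nx/ (open), /skx/ (open).
Open syllables: 2.

2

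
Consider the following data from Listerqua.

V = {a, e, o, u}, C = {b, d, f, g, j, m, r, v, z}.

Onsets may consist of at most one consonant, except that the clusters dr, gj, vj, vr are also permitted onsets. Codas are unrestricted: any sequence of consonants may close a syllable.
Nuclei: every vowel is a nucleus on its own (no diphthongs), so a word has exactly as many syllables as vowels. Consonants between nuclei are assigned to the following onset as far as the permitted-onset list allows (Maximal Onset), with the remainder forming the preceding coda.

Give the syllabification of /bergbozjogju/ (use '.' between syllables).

berg.boz.jo.gju

Vowels present: e, o, o, u; each is a nucleus, giving 4 syllables.
/e…o/ gap (V1→V2): cluster /rgb/ — the longest permitted-onset suffix is /b/; onset = /b/, preceding coda = /rg/.
/o…o/ gap (V2→V3): cluster /zj/ — the longest permitted-onset suffix is /j/; onset = /j/, preceding coda = /z/.
/o…u/ gap (V3→V4): cluster /gj/ — /gj/ is itself a permitted onset, so the whole cluster goes right; preceding coda = ∅.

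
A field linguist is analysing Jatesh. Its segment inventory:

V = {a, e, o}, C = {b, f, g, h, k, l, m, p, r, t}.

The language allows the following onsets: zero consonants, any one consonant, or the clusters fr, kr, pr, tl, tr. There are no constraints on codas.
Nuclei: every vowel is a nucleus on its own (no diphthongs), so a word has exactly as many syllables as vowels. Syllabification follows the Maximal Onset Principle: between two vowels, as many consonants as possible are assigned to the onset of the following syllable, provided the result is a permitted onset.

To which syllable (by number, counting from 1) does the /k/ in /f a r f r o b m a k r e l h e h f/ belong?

4

Vowels present: a, o, a, e, e; each is a nucleus, giving 5 syllables.
Between /a/ (V1) and /o/ (V2): cluster /rfr/ — the longest permitted-onset suffix is /fr/; onset = /fr/, preceding coda = /r/.
Between /o/ (V2) and /a/ (V3): cluster /bm/ — the longest permitted-onset suffix is /m/; onset = /m/, preceding coda = /b/.
Between /a/ (V3) and /e/ (V4): /kr/ — entire cluster is a permitted onset → onset /kr/, coda ∅.
Between /e/ (V4) and /e/ (V5): cluster /lh/ — the longest permitted-onset suffix is /h/; onset = /h/, preceding coda = /l/.
Syllabification: far.frob.ma.krel.hehf.
The /k/ is in the onset of syllable 4 (/krel/).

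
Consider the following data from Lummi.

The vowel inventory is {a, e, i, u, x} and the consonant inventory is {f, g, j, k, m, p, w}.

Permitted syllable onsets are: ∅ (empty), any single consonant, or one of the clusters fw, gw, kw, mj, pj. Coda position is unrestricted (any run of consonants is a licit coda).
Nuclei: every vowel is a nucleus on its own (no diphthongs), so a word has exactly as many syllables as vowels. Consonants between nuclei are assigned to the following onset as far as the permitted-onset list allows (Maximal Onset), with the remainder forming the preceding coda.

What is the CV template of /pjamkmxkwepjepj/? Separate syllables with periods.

The vowels are a, x, e, e — 4 nuclei, so 4 syllables.
V1 /a/ – V2 /x/: cluster /mkm/ — the longest permitted-onset suffix is /m/; onset = /m/, preceding coda = /mk/.
V2 /x/ – V3 /e/: /kw/ — entire cluster is a permitted onset → onset /kw/, coda ∅.
V3 /e/ – V4 /e/: /pj/ — entire cluster is a permitted onset → onset /pj/, coda ∅.
So the parse is pjamk.mx.kwe.pjepj.
Mapping each syllable to C/V: /pjamk/ → CCVCC, /mx/ → CV, /kwe/ → CCV, /pjepj/ → CCVCC.

CCVCC.CV.CCV.CCVCC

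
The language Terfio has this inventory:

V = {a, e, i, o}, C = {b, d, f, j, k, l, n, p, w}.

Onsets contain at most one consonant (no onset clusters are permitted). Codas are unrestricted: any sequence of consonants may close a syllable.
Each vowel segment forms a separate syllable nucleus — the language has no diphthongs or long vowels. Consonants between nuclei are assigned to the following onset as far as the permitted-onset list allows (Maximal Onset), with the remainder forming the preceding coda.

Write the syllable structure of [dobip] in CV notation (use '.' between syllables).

CV.CVC

Nuclei (vowels): o, i → 2 syllables.
Between /o/ (V1) and /i/ (V2): /b/ is a single consonant, so it becomes the next onset.
Syllabification: do.bip.
Mapping each syllable to C/V: /do/ → CV, /bip/ → CVC.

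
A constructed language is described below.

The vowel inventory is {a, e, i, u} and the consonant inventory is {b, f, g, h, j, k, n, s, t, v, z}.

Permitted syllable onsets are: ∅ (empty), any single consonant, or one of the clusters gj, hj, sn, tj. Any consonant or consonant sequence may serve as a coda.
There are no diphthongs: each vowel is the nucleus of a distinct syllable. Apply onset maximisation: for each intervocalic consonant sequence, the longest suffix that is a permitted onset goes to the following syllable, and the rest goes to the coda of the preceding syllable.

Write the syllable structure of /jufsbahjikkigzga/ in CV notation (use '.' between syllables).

CVCC.CV.CCVC.CVCC.CV

Nuclei (vowels): u, a, i, i, a → 5 syllables.
σ1/σ2 boundary: /fsb/ — longest licit onset from the right is /b/, leaving /fs/ as coda.
σ2/σ3 boundary: cluster /hj/ — /hj/ is itself a permitted onset, so the whole cluster goes right; preceding coda = ∅.
σ3/σ4 boundary: cluster /kk/ — the longest permitted-onset suffix is /k/; onset = /k/, preceding coda = /k/.
σ4/σ5 boundary: cluster /gzg/ — the longest permitted-onset suffix is /g/; onset = /g/, preceding coda = /gz/.
Syllabification: jufs.ba.hjik.kigz.ga.
Mapping each syllable to C/V: /jufs/ → CVCC, /ba/ → CV, /hjik/ → CCVC, /kigz/ → CVCC, /ga/ → CV.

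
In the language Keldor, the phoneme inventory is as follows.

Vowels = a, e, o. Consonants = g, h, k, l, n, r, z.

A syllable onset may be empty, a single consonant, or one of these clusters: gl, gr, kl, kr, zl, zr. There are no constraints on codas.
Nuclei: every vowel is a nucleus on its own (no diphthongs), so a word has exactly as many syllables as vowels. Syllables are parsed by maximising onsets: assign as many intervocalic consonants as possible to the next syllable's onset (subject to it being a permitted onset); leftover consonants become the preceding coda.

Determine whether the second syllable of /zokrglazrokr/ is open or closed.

Nuclei (vowels): o, a, o → 3 syllables.
σ1/σ2 boundary: /krgl/; trying suffixes from longest down, /gl/ is the first permitted one, so coda /kr/ | onset /gl/.
σ2/σ3 boundary: /zr/ — entire cluster is a permitted onset → onset /zr/, coda ∅.
Syllabification: zokr.gla.zrokr.
Syllable 2 is /gla/; it ends in its nucleus with no coda, so it is open.

open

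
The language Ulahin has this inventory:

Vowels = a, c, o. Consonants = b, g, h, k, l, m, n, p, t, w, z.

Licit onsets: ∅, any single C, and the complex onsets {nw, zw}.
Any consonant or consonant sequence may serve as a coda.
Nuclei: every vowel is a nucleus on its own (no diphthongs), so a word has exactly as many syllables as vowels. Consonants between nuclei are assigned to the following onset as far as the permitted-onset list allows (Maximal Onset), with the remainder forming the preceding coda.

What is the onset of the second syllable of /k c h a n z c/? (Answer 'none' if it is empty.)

h

Vowels present: c, a, c; each is a nucleus, giving 3 syllables.
/c…a/ gap (V1→V2): /h/ → onset of the next syllable (single consonants are always licit onsets).
/a…c/ gap (V2→V3): /nz/ splits as /n/ + /z/ (/z/ is the longest suffix that is a licit onset).
Putting it together: kc.han.zc.
Syllable 2 is /han/: onset /h/, nucleus /a/, coda /n/.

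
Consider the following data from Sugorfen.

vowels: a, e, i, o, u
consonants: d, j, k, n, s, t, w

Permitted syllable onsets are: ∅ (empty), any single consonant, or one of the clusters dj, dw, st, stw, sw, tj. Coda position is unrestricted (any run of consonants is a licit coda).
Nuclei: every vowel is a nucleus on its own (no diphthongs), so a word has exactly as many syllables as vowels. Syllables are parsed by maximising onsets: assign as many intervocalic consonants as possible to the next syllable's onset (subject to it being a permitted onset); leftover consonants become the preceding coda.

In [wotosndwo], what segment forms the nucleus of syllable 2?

o

Nuclei (vowels): o, o, o → 3 syllables.
The second nucleus (vowel 2 from the left) is /o/.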